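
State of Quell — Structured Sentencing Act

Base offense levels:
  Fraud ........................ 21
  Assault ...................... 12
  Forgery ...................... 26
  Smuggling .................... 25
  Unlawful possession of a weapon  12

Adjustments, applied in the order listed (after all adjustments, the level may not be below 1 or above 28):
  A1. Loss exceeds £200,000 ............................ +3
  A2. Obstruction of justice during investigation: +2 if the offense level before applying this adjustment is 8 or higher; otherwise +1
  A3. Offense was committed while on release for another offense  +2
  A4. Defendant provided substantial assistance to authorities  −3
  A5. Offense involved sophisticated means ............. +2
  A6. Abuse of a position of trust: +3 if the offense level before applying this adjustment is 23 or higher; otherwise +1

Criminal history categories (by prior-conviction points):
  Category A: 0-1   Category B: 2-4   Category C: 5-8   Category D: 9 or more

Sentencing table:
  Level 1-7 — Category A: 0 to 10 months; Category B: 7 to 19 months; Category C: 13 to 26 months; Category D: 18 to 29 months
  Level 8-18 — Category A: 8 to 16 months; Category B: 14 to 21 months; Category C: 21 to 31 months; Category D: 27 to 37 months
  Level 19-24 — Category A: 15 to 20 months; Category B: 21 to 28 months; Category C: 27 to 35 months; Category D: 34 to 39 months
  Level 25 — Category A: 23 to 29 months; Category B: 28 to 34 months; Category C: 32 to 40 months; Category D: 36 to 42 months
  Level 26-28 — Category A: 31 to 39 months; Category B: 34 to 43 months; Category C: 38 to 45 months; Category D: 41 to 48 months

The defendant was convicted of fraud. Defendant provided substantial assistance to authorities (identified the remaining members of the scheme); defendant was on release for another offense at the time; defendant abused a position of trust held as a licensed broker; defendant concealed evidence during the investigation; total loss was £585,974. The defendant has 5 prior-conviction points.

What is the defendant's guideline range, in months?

Base offense level for fraud: 21.
A1 applies: 21 + 3 = 24.
A2 applies (level before this adjustment is 24 ≥ 8, so +2): 24 + 2 = 26.
A3 applies: 26 + 2 = 28.
A4 applies: 28 − 3 = 25.
A5 does not apply.
A6 applies (level before this adjustment is 25 ≥ 23, so +3): 25 + 3 = 28.
Final offense level: 28.
Criminal history: 5 prior points → Category C (5-8).
Level 28 falls in the 26-28 band.
Grid: Level 26-28 × Category C = 38-45 months.

38-45 months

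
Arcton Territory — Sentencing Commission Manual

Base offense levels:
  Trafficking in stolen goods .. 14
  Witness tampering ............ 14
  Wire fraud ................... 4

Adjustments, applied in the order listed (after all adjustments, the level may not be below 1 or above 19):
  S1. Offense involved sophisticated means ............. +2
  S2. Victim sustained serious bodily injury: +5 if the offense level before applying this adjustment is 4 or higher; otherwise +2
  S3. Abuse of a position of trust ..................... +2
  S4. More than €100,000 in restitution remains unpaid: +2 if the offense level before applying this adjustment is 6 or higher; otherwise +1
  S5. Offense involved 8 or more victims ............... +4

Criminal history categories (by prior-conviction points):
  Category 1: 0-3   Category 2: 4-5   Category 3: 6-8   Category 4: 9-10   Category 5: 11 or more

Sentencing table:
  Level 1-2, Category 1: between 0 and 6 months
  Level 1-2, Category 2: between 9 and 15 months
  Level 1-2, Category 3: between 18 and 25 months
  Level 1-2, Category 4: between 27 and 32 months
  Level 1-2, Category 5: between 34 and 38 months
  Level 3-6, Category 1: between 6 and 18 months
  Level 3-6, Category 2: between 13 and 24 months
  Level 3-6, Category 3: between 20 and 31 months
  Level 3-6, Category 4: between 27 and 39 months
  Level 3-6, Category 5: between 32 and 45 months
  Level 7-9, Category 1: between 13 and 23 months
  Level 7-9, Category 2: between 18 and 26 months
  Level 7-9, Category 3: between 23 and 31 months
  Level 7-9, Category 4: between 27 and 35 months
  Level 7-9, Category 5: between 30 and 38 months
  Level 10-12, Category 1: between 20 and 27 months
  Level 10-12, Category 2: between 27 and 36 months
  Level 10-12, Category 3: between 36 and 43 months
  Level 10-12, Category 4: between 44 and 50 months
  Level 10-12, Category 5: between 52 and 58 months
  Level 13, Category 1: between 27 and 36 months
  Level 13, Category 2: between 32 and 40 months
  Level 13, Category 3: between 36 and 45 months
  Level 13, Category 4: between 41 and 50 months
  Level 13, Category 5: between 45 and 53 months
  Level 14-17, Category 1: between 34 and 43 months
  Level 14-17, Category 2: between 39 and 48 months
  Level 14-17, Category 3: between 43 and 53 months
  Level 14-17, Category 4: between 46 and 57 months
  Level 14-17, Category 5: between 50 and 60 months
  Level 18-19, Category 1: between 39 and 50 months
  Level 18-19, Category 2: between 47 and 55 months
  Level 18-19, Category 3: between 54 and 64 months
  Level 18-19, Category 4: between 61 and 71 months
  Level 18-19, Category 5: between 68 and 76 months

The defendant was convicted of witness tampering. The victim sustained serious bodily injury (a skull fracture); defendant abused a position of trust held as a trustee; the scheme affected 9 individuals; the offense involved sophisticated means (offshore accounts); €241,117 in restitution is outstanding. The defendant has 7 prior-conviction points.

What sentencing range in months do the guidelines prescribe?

54-64 months

Base offense level for witness tampering: 14.
S1 applies: 14 + 2 = 16.
S2 applies (level before this adjustment is 16 ≥ 4, so +5): 16 + 5 = 21.
S3 applies: 21 + 2 = 23.
S4 applies (level before this adjustment is 23 ≥ 6, so +2): 23 + 2 = 25.
S5 applies: 25 + 4 = 29.
Level 29 exceeds the maximum of 19; capped at 19.
Final offense level: 19.
Criminal history: 7 prior points → Category 3 (6-8).
Level 19 falls in the 18-19 band.
Grid: Level 18-19 × Category 3 = 54-64 months.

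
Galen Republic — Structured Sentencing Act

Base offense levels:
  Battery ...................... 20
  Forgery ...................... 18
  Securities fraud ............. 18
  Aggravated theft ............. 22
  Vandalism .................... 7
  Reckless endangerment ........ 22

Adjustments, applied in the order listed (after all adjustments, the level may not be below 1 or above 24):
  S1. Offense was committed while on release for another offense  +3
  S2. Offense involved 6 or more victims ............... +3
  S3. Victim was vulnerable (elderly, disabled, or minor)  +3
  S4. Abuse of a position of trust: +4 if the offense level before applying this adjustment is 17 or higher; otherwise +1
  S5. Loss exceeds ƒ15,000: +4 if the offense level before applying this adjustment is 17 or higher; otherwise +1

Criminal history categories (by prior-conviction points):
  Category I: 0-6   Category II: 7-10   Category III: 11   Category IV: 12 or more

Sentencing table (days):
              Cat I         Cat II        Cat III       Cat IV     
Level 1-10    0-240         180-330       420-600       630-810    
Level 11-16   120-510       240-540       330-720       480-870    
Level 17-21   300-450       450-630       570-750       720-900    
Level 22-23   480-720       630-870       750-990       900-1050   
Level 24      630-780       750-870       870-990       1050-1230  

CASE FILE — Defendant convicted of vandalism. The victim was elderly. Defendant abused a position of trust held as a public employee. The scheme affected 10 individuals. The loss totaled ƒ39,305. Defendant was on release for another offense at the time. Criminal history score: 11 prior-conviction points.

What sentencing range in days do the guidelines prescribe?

570-750 days

Base offense level for vandalism: 7.
S1 applies: 7 + 3 = 10.
S2 applies: 10 + 3 = 13.
S3 applies: 13 + 3 = 16.
S4 applies (level before this adjustment is 16 < 17, so +1): 16 + 1 = 17.
S5 applies (level before this adjustment is 17 ≥ 17, so +4): 17 + 4 = 21.
Final offense level: 21.
Criminal history: 11 prior points → Category III (11).
Level 21 falls in the 17-21 band.
Grid: Level 17-21 × Category III = 570-750 days.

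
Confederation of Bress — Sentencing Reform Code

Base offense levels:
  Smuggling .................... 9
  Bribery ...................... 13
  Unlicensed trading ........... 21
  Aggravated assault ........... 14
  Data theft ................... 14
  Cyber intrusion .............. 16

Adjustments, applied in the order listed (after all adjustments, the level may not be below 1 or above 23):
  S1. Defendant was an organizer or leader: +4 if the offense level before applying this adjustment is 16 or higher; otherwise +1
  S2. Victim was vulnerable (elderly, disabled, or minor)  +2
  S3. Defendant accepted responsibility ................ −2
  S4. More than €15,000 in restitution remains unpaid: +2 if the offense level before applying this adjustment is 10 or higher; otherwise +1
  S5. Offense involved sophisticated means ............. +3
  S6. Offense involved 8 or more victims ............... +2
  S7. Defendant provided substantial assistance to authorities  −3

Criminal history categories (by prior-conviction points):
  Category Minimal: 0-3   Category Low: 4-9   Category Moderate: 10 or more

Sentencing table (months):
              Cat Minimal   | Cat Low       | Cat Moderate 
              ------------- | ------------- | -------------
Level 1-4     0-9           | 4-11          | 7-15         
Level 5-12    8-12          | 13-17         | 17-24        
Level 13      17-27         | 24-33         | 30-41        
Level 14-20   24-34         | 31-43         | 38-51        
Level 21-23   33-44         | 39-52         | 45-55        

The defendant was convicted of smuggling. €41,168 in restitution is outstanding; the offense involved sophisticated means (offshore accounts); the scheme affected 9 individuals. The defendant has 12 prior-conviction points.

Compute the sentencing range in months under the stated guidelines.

Base offense level for smuggling: 9.
S3 does not apply.
S4 applies (level before this adjustment is 9 < 10, so +1): 9 + 1 = 10.
S5 applies: 10 + 3 = 13.
S6 applies: 13 + 2 = 15.
Final offense level: 15.
Criminal history: 12 prior points → Category Moderate (10+).
Level 15 falls in the 14-20 band.
Grid: Level 14-20 × Category Moderate = 38-51 months.

38-51 months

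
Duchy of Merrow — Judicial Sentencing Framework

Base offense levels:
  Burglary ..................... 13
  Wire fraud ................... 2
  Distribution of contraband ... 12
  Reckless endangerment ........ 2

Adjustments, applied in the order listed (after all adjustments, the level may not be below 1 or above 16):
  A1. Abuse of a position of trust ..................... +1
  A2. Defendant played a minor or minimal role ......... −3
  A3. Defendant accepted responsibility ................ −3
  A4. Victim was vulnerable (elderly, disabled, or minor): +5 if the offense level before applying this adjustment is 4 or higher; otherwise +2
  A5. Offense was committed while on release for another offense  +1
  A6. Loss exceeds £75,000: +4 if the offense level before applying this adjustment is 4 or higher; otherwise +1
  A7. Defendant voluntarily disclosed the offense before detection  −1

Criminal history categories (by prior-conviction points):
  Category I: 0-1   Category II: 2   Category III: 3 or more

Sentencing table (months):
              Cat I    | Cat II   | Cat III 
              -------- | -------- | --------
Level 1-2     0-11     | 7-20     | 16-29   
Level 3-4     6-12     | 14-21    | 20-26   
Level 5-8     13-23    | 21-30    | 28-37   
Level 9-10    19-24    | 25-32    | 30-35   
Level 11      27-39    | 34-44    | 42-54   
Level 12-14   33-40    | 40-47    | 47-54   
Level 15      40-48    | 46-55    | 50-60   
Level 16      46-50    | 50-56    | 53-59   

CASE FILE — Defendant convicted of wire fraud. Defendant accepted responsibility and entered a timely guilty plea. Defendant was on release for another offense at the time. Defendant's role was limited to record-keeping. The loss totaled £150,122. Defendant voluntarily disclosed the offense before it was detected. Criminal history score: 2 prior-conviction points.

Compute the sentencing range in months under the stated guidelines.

7-20 months

Base offense level for wire fraud: 2.
A1 does not apply.
A2 applies: 2 − 3 = -1.
A3 applies: -1 − 3 = -4.
A4 does not apply.
A5 applies: -4 + 1 = -3.
A6 applies (level before this adjustment is -3 < 4, so +1): -3 + 1 = -2.
A7 applies: -2 − 1 = -3.
Level -3 is below the minimum of 1; floored at 1.
Final offense level: 1.
Criminal history: 2 prior points → Category II (2).
Level 1 falls in the 1-2 band.
Grid: Level 1-2 × Category II = 7-20 months.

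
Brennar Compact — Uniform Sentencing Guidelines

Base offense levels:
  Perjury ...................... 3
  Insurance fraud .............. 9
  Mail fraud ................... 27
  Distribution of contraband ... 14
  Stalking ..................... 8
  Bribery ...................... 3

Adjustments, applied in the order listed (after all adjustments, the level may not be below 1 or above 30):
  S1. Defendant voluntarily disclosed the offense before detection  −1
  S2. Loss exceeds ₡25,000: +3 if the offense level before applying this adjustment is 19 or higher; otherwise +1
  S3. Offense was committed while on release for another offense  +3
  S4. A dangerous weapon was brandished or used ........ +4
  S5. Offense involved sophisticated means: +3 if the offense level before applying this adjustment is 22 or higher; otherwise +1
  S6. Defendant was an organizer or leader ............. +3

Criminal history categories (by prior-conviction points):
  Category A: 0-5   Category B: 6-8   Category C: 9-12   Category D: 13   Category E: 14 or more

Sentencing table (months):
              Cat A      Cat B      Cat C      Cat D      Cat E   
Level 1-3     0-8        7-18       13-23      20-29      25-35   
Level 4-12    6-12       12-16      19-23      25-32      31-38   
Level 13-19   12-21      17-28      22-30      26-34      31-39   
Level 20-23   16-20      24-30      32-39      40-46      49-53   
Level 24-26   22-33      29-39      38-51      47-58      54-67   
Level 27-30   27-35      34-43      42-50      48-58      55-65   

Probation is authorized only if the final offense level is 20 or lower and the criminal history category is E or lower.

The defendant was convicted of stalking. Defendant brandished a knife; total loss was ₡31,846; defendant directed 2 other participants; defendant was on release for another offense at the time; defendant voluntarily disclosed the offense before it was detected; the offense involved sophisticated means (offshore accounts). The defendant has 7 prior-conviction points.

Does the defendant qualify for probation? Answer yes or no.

Base offense level for stalking: 8.
S1 applies: 8 − 1 = 7.
S2 applies (level before this adjustment is 7 < 19, so +1): 7 + 1 = 8.
S3 applies: 8 + 3 = 11.
S4 applies: 11 + 4 = 15.
S5 applies (level before this adjustment is 15 < 22, so +1): 15 + 1 = 16.
S6 applies: 16 + 3 = 19.
Final offense level: 19.
Criminal history: 7 prior points → Category B (6-8).
Level 19 falls in the 13-19 band.
Grid: Level 13-19 × Category B = 17-28 months.
Probation check: level 19 ≤ 20 and category B ≤ E → eligible.

Yes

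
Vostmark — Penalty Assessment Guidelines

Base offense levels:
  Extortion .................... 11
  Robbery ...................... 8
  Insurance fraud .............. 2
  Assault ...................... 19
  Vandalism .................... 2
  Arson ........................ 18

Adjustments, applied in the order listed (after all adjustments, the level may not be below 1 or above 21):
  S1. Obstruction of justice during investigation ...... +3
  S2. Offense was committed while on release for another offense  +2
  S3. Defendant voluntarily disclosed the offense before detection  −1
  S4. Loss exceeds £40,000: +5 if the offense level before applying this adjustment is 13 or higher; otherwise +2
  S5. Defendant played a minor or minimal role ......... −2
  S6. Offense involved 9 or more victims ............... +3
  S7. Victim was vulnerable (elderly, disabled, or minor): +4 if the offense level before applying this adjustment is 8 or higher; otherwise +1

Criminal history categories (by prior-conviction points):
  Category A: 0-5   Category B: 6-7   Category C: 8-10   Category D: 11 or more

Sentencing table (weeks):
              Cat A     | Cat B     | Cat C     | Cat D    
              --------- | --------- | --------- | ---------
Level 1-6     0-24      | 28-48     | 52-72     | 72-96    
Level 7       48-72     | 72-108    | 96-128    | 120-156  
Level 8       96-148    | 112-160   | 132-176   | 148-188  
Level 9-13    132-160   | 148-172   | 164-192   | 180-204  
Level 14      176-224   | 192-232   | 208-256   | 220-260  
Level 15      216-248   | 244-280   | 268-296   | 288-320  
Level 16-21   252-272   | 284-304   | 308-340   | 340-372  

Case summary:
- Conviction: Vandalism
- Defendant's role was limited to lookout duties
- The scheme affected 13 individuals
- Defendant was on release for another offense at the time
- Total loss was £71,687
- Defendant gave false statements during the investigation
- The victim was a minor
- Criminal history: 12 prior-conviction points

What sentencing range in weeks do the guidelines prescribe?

220-260 weeks

Base offense level for vandalism: 2.
S1 applies: 2 + 3 = 5.
S2 applies: 5 + 2 = 7.
S4 applies (level before this adjustment is 7 < 13, so +2): 7 + 2 = 9.
S5 applies: 9 − 2 = 7.
S6 applies: 7 + 3 = 10.
S7 applies (level before this adjustment is 10 ≥ 8, so +4): 10 + 4 = 14.
Final offense level: 14.
Criminal history: 12 prior points → Category D (11+).
Level 14 falls in the 14 band.
Grid: Level 14 × Category D = 220-260 weeks.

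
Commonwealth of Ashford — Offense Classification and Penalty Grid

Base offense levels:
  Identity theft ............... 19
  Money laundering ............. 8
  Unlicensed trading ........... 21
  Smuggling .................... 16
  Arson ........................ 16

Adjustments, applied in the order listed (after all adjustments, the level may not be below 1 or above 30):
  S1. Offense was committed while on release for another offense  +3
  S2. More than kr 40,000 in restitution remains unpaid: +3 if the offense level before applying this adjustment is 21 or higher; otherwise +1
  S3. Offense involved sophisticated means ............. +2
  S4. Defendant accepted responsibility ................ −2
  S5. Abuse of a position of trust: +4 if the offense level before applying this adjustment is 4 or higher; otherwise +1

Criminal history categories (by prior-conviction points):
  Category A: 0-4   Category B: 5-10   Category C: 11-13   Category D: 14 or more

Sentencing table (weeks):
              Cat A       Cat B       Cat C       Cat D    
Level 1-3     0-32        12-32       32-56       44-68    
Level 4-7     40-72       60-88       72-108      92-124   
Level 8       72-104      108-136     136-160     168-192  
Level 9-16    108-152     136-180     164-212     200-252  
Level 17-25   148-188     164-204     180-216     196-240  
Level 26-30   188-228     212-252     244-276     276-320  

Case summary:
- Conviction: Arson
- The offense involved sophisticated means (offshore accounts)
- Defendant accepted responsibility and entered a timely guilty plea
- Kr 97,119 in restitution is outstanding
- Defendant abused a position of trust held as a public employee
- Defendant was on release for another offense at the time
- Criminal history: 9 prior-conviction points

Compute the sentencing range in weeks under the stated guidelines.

Base offense level for arson: 16.
S1 applies: 16 + 3 = 19.
S2 applies (level before this adjustment is 19 < 21, so +1): 19 + 1 = 20.
S3 applies: 20 + 2 = 22.
S4 applies: 22 − 2 = 20.
S5 applies (level before this adjustment is 20 ≥ 4, so +4): 20 + 4 = 24.
Final offense level: 24.
Criminal history: 9 prior points → Category B (5-10).
Level 24 falls in the 17-25 band.
Grid: Level 17-25 × Category B = 164-204 weeks.

164-204 weeks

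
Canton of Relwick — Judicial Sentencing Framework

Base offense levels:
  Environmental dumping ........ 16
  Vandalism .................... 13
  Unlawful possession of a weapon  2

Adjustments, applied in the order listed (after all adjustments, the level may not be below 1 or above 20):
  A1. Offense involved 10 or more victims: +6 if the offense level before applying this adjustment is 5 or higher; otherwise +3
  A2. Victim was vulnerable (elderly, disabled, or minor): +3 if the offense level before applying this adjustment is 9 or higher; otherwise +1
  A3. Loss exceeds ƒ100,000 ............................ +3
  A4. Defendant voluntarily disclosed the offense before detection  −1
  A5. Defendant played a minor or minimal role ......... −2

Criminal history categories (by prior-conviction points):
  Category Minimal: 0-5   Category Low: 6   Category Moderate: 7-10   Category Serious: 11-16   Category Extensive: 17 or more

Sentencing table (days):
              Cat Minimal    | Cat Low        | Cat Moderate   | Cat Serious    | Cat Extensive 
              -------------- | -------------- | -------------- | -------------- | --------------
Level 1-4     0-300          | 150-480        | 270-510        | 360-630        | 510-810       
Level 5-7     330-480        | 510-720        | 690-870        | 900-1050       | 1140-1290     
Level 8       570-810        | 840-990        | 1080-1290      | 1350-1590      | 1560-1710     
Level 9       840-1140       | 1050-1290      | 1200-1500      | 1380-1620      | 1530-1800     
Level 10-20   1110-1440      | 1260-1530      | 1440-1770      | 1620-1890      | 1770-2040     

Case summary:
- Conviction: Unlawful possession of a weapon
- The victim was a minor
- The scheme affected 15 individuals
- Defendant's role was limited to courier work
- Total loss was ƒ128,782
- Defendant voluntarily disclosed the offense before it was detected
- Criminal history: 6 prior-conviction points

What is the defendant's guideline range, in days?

510-720 days

Base offense level for unlawful possession of a weapon: 2.
A1 applies (level before this adjustment is 2 < 5, so +3): 2 + 3 = 5.
A2 applies (level before this adjustment is 5 < 9, so +1): 5 + 1 = 6.
A3 applies: 6 + 3 = 9.
A4 applies: 9 − 1 = 8.
A5 applies: 8 − 2 = 6.
Final offense level: 6.
Criminal history: 6 prior points → Category Low (6).
Level 6 falls in the 5-7 band.
Grid: Level 5-7 × Category Low = 510-720 days.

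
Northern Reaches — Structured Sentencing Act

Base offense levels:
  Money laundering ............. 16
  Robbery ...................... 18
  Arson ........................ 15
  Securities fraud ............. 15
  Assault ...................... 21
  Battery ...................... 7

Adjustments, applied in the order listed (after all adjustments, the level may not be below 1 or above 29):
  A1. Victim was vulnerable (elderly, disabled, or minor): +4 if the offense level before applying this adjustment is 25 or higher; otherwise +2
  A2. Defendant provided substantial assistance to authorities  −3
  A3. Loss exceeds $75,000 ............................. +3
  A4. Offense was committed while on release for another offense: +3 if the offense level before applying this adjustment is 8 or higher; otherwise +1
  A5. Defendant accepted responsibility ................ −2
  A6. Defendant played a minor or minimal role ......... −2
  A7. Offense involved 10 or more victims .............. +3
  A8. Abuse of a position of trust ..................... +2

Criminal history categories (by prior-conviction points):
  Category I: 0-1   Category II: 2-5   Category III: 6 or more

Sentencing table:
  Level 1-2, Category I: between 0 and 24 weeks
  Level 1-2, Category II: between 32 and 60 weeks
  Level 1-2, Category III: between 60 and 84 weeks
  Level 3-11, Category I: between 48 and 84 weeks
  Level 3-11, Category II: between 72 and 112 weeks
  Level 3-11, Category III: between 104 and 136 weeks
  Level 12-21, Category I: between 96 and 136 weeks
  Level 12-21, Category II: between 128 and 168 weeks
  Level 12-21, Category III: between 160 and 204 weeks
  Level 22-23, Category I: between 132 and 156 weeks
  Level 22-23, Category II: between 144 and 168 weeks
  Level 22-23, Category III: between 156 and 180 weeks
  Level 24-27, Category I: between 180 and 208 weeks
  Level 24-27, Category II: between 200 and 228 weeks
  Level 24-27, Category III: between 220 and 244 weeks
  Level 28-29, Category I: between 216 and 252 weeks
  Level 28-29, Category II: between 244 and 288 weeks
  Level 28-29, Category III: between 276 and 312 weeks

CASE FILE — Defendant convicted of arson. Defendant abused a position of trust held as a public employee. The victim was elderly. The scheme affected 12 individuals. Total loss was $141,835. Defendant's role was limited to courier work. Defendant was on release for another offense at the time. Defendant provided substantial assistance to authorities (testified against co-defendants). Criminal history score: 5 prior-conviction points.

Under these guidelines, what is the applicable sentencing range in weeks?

Base offense level for arson: 15.
A1 applies (level before this adjustment is 15 < 25, so +2): 15 + 2 = 17.
A2 applies: 17 − 3 = 14.
A3 applies: 14 + 3 = 17.
A4 applies (level before this adjustment is 17 ≥ 8, so +3): 17 + 3 = 20.
A5 does not apply.
A6 applies: 20 − 2 = 18.
A7 applies: 18 + 3 = 21.
A8 applies: 21 + 2 = 23.
Final offense level: 23.
Criminal history: 5 prior points → Category II (2-5).
Level 23 falls in the 22-23 band.
Grid: Level 22-23 × Category II = 144-168 weeks.

144-168 weeks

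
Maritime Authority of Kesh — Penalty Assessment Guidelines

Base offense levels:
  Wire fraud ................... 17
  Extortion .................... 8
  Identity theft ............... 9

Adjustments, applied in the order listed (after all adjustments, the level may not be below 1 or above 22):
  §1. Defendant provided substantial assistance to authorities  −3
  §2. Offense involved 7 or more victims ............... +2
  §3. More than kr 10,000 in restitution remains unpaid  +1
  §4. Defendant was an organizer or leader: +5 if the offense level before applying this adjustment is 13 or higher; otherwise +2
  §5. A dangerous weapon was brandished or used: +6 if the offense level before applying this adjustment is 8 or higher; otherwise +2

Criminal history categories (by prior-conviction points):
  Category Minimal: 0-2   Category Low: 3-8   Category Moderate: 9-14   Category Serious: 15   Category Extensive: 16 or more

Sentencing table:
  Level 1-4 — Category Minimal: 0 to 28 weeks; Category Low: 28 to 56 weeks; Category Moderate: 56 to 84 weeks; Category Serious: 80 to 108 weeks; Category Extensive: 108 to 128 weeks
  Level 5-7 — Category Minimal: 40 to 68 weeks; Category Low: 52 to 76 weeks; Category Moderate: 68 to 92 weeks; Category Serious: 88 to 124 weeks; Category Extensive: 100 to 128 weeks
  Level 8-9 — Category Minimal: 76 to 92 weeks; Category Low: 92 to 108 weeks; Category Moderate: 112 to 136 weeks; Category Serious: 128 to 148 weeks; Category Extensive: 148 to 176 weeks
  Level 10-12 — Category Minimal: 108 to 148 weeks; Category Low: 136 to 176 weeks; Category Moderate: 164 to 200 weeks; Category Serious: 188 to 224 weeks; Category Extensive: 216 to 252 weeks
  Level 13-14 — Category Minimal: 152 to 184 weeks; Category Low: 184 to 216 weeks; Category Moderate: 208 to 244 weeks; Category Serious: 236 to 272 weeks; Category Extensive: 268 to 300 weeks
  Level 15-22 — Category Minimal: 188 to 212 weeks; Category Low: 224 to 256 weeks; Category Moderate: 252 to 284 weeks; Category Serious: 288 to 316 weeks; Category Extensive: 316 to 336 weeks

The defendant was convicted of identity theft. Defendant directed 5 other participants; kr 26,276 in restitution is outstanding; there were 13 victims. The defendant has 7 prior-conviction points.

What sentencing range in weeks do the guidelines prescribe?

Base offense level for identity theft: 9.
§2 applies: 9 + 2 = 11.
§3 applies: 11 + 1 = 12.
§4 applies (level before this adjustment is 12 < 13, so +2): 12 + 2 = 14.
Final offense level: 14.
Criminal history: 7 prior points → Category Low (3-8).
Level 14 falls in the 13-14 band.
Grid: Level 13-14 × Category Low = 184-216 weeks.

184-216 weeks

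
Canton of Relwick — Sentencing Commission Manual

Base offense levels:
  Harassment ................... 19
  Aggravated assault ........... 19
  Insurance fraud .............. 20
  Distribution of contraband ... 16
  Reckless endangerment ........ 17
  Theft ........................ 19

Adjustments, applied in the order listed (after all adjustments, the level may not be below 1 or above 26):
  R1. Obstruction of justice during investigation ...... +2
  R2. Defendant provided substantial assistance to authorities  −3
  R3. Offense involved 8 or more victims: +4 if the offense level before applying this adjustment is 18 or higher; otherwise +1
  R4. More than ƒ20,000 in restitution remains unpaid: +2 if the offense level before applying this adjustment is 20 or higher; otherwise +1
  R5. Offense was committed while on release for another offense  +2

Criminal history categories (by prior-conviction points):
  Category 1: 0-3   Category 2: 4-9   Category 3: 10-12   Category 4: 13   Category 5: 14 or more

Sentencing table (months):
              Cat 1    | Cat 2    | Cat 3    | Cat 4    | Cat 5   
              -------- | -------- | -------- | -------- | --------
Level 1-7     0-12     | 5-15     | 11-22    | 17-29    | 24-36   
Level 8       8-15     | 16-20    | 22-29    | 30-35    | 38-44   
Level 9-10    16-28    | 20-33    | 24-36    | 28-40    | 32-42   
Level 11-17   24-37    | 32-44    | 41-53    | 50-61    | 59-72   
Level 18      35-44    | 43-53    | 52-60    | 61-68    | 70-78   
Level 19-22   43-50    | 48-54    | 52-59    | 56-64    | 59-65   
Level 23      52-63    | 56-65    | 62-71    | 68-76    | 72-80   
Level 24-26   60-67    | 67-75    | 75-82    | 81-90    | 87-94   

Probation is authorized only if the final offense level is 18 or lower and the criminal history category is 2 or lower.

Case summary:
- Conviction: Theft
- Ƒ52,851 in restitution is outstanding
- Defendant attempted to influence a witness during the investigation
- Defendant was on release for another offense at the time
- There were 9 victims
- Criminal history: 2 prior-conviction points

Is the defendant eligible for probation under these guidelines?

No

Base offense level for theft: 19.
R1 applies: 19 + 2 = 21.
R3 applies (level before this adjustment is 21 ≥ 18, so +4): 21 + 4 = 25.
R4 applies (level before this adjustment is 25 ≥ 20, so +2): 25 + 2 = 27.
R5 applies: 27 + 2 = 29.
Level 29 exceeds the maximum of 26; capped at 26.
Final offense level: 26.
Criminal history: 2 prior points → Category 1 (0-3).
Level 26 falls in the 24-26 band.
Grid: Level 24-26 × Category 1 = 60-67 months.
Probation check: level 26 > 18 and category 1 ≤ 2 → not eligible.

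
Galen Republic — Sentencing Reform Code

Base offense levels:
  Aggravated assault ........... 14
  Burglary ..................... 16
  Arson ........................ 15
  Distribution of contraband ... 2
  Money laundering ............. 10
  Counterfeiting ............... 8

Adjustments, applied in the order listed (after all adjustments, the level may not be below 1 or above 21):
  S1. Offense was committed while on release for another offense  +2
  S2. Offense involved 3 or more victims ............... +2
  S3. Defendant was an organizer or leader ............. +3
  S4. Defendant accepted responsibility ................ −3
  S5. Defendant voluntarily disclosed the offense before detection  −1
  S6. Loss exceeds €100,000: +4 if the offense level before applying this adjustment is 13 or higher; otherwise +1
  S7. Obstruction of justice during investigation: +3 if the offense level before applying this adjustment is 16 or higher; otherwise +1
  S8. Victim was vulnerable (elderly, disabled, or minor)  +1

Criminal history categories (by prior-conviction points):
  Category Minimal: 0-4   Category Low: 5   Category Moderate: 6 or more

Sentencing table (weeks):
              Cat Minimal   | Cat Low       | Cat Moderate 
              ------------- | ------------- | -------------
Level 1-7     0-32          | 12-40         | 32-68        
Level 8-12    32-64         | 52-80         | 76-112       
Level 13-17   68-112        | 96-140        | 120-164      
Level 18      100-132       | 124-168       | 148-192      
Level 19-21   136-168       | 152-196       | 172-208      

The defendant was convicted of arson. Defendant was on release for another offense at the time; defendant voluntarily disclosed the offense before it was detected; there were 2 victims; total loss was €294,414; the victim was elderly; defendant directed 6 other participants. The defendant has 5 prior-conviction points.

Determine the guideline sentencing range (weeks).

Base offense level for arson: 15.
S1 applies: 15 + 2 = 17.
S2 does not apply.
S3 applies: 17 + 3 = 20.
S4 does not apply.
S5 applies: 20 − 1 = 19.
S6 applies (level before this adjustment is 19 ≥ 13, so +4): 19 + 4 = 23.
S7 does not apply.
S8 applies: 23 + 1 = 24.
Level 24 exceeds the maximum of 21; capped at 21.
Final offense level: 21.
Criminal history: 5 prior points → Category Low (5).
Level 21 falls in the 19-21 band.
Grid: Level 19-21 × Category Low = 152-196 weeks.

152-196 weeks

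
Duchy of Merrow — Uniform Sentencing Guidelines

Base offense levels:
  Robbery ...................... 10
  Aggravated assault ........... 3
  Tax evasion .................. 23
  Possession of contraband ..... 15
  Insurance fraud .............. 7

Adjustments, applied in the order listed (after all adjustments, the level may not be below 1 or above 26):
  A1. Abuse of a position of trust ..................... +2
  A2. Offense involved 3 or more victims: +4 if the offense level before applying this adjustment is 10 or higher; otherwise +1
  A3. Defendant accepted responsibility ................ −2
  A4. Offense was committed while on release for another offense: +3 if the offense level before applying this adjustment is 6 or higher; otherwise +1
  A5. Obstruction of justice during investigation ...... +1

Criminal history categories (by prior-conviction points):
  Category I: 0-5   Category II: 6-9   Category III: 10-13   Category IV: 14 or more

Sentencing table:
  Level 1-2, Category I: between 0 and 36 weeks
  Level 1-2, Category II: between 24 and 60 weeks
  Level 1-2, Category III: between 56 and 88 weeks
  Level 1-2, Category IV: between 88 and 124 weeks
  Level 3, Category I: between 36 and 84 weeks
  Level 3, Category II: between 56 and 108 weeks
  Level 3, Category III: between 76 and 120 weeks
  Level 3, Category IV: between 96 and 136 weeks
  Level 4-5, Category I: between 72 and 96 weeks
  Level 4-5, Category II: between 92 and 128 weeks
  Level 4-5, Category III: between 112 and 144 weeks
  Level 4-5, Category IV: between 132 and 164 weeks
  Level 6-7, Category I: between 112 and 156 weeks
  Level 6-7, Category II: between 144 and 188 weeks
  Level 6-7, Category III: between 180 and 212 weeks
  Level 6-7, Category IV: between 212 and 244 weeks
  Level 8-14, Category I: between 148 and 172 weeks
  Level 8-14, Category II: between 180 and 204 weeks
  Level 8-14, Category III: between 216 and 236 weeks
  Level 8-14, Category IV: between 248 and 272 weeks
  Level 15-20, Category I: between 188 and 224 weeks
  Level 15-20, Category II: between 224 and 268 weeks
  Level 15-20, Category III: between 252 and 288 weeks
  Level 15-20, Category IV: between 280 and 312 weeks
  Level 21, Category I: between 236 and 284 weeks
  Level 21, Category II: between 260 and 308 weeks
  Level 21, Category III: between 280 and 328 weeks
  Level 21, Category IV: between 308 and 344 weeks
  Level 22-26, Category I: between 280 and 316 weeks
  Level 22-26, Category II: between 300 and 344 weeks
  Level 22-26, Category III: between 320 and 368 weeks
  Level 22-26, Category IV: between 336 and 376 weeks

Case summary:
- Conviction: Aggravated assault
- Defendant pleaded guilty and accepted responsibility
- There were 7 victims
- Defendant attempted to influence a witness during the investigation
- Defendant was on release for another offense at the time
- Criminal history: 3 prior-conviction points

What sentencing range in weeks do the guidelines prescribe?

72-96 weeks

Base offense level for aggravated assault: 3.
A2 applies (level before this adjustment is 3 < 10, so +1): 3 + 1 = 4.
A3 applies: 4 − 2 = 2.
A4 applies (level before this adjustment is 2 < 6, so +1): 2 + 1 = 3.
A5 applies: 3 + 1 = 4.
Final offense level: 4.
Criminal history: 3 prior points → Category I (0-5).
Level 4 falls in the 4-5 band.
Grid: Level 4-5 × Category I = 72-96 weeks.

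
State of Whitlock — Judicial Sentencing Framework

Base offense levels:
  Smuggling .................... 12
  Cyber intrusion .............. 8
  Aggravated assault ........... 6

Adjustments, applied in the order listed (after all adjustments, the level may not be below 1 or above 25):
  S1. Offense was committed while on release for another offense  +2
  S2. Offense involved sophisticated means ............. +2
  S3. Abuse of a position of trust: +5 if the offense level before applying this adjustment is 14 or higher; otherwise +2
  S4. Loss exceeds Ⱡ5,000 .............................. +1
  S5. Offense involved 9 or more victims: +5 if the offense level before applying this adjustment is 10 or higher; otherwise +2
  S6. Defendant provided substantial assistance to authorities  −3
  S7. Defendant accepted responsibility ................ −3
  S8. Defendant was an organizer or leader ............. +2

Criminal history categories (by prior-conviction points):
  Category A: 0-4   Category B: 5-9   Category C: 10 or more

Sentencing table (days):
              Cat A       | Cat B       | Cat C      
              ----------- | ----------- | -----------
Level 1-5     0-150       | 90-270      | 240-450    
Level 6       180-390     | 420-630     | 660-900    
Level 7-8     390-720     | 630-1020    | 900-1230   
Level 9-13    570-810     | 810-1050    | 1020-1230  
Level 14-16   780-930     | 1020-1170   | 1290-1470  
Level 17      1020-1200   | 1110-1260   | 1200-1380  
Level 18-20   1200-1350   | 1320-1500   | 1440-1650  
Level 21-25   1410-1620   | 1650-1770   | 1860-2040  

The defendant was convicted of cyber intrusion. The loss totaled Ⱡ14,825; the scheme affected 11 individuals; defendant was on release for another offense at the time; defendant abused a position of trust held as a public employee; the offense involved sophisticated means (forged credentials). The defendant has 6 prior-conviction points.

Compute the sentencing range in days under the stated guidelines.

Base offense level for cyber intrusion: 8.
S1 applies: 8 + 2 = 10.
S2 applies: 10 + 2 = 12.
S3 applies (level before this adjustment is 12 < 14, so +2): 12 + 2 = 14.
S4 applies: 14 + 1 = 15.
S5 applies (level before this adjustment is 15 ≥ 10, so +5): 15 + 5 = 20.
S6 does not apply.
Final offense level: 20.
Criminal history: 6 prior points → Category B (5-9).
Level 20 falls in the 18-20 band.
Grid: Level 18-20 × Category B = 1320-1500 days.

1320-1500 days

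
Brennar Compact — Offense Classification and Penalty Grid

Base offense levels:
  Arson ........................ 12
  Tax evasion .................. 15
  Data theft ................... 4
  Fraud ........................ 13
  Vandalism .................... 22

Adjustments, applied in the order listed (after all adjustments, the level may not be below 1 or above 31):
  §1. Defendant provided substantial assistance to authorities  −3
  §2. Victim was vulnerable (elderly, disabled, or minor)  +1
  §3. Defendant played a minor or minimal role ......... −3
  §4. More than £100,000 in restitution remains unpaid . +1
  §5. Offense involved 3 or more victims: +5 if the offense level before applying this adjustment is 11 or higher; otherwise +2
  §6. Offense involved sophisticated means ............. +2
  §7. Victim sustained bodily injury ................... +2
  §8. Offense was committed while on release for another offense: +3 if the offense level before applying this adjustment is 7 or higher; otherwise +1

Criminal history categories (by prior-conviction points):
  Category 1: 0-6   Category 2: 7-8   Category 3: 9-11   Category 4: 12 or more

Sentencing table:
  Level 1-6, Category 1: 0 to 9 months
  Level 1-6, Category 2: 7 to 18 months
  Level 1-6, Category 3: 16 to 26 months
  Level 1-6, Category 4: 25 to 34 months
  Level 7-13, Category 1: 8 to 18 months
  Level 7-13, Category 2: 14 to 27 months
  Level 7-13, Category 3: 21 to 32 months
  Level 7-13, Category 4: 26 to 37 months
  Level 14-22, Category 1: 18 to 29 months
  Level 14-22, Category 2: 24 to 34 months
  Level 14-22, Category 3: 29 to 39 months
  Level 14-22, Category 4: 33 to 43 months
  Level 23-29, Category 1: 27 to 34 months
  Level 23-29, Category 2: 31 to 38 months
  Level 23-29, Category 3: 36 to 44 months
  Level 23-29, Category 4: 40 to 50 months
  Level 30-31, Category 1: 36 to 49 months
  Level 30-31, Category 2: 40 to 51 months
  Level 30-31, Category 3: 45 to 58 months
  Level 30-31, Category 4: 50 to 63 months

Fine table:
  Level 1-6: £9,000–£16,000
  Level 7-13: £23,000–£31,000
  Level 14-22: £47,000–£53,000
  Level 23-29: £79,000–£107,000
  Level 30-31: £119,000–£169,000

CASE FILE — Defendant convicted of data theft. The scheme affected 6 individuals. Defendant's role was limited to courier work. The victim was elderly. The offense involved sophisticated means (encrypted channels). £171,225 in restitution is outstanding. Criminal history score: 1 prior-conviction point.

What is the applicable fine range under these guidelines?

Base offense level for data theft: 4.
§1 does not apply.
§2 applies: 4 + 1 = 5.
§3 applies: 5 − 3 = 2.
§4 applies: 2 + 1 = 3.
§5 applies (level before this adjustment is 3 < 11, so +2): 3 + 2 = 5.
§6 applies: 5 + 2 = 7.
Final offense level: 7.
Level 7 falls in the 7-13 band.
Fine table: Level 7-13 → £23,000–£31,000.

£23,000–£31,000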